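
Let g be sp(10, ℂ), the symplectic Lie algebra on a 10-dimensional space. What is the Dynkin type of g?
C_5

This is sp(10), which has dimension 10(10+1)/2 = 55 and rank 10/2 = 5. In the classification of classical Lie algebras, the symplectic algebra sp(2n) has type C_n; here n = 5, so the Dynkin diagram is a chain of 5 nodes with a double edge at one end; the terminal node there is the unique long simple root (C_5). Hence the type is C_5.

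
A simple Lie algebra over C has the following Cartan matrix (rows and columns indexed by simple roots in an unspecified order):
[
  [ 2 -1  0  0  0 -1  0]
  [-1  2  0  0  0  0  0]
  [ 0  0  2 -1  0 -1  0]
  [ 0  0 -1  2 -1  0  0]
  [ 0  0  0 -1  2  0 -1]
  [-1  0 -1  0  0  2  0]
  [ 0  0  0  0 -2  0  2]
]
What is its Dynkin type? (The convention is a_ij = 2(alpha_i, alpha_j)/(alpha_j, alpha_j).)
The matrix has rank 7 with 2's on the diagonal. Reading the off-diagonal entries as Dynkin edges (a single edge where a_ij = a_ji = -1; a double or triple edge where a_ij * a_ji = 2 or 3), the diagram is a chain of 7 nodes with a double edge at one end; the terminal node there is the unique long simple root (C_7). One simple-root ordering that puts it in standard form is (alpha_2, alpha_1, alpha_6, alpha_3, alpha_4, alpha_5, alpha_7). So the algebra is type C_7, i.e. sp(14).

type C_7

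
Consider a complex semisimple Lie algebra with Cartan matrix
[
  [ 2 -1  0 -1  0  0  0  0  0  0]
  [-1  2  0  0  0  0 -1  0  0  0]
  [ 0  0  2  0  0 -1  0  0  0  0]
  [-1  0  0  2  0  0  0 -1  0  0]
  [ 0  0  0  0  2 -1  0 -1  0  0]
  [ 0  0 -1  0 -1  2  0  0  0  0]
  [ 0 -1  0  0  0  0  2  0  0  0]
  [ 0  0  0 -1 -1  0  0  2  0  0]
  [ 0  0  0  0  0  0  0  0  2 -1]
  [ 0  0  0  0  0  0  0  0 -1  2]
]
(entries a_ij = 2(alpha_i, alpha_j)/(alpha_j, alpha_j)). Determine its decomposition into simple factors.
The diagram associated to this matrix has two connected components: the simple roots {alpha_9, alpha_10} form a chain of 2 nodes with single edges (A_2), and {alpha_1, alpha_2, alpha_3, alpha_4, alpha_5, alpha_6, alpha_7, alpha_8} form a chain of 8 nodes with single edges (A_8). A semisimple Lie algebra decomposes uniquely as the direct sum of simple ideals, one per connected component of its Dynkin diagram, so g ≅ A_2 ⊕ A_8 (dimension 8 + 80 = 88).

type A_2 ⊕ type A_8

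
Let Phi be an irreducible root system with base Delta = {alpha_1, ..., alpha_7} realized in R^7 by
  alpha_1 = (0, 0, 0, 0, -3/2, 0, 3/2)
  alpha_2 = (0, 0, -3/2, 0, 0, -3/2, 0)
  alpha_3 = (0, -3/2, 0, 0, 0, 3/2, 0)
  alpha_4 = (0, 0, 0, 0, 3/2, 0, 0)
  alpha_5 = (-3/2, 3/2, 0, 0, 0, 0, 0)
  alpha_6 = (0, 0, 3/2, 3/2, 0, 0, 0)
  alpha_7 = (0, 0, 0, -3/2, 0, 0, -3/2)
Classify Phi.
Compute the Cartan integers a_ij = 2(alpha_i, alpha_j)/(alpha_j, alpha_j); the resulting 7x7 Cartan matrix is
[[2, 0, 0, -2, 0, 0, -1], [0, 2, -1, 0, 0, -1, 0], [0, -1, 2, 0, -1, 0, 0], [-1, 0, 0, 2, 0, 0, 0], [0, 0, -1, 0, 2, 0, 0], [0, -1, 0, 0, 0, 2, -1], [-1, 0, 0, 0, 0, -1, 2]].
The roots have two lengths (squared-length ratio 2:1); the short ones are alpha_{4}. The associated Dynkin diagram is a chain of 7 nodes with a double edge at one end; the terminal node there is the unique short simple root (B_7), so the type is B_7 (the algebra so(15)).

B_7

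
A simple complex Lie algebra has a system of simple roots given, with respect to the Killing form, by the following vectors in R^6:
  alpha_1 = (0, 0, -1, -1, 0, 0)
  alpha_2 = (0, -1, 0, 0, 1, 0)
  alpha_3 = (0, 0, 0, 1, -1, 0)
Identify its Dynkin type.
A3

Compute the Cartan integers a_ij = 2(alpha_i, alpha_j)/(alpha_j, alpha_j); the resulting 3x3 Cartan matrix is
[[2, 0, -1], [0, 2, -1], [-1, -1, 2]].
All simple roots have the same length, so the diagram is simply laced. The associated Dynkin diagram is a chain of 3 nodes with single edges (A_3), so the type is A_3 (the algebra sl(4)).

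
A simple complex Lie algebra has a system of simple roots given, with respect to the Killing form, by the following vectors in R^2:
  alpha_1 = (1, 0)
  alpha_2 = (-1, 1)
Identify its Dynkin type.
Compute the Cartan integers a_ij = 2(alpha_i, alpha_j)/(alpha_j, alpha_j); the resulting 2x2 Cartan matrix is
[[2, -1], [-2, 2]].
The roots have two lengths (squared-length ratio 2:1); the short ones are alpha_{1}. The associated Dynkin diagram is a chain of 2 nodes with a double edge at one end; the terminal node there is the unique short simple root (B_2), so the type is B_2 (the algebra so(5)).

type B_2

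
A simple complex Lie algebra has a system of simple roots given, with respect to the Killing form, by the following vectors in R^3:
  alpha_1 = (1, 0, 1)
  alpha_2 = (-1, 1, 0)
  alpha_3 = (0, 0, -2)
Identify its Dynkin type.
C3

Compute the Cartan integers a_ij = 2(alpha_i, alpha_j)/(alpha_j, alpha_j); the resulting 3x3 Cartan matrix is
[[2, -1, -1], [-1, 2, 0], [-2, 0, 2]].
The roots have two lengths (squared-length ratio 2:1); the short ones are alpha_{1,2}. The associated Dynkin diagram is a chain of 3 nodes with a double edge at one end; the terminal node there is the unique long simple root (C_3), so the type is C_3 (the algebra sp(6)).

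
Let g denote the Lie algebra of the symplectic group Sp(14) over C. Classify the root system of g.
C_7 (sp(14))

This is sp(14), which has dimension 14(14+1)/2 = 105 and rank 14/2 = 7. In the classification of classical Lie algebras, the symplectic algebra sp(2n) has type C_n; here n = 7, so the Dynkin diagram is a chain of 7 nodes with a double edge at one end; the terminal node there is the unique long simple root (C_7). Hence the type is C_7.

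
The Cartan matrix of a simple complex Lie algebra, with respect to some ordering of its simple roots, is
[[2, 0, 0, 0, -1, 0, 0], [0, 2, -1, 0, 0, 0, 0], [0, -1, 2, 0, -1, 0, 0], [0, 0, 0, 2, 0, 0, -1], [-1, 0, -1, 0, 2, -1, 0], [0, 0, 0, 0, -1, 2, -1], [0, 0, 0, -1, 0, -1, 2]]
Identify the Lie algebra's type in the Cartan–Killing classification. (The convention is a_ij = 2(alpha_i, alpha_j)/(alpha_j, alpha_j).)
The matrix has rank 7 with 2's on the diagonal. Reading the off-diagonal entries as Dynkin edges (a single edge where a_ij = a_ji = -1; a double or triple edge where a_ij * a_ji = 2 or 3), the diagram is a chain of 6 nodes with one extra node attached to the third node from one end (E_7). One simple-root ordering that puts it in standard form is (alpha_2, alpha_1, alpha_3, alpha_5, alpha_6, alpha_7, alpha_4). So the algebra is type E_7.

E_7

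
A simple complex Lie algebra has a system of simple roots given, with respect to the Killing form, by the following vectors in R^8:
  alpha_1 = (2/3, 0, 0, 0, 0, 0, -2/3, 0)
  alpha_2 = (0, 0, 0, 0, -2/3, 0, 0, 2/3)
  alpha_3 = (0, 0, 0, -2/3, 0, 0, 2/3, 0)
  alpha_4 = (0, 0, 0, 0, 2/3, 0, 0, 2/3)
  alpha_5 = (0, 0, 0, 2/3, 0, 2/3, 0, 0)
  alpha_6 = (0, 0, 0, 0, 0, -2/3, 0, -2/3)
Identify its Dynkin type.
D_6 (so(12))

Compute the Cartan integers a_ij = 2(alpha_i, alpha_j)/(alpha_j, alpha_j); the resulting 6x6 Cartan matrix is
[[2, 0, -1, 0, 0, 0], [0, 2, 0, 0, 0, -1], [-1, 0, 2, 0, -1, 0], [0, 0, 0, 2, 0, -1], [0, 0, -1, 0, 2, -1], [0, -1, 0, -1, -1, 2]].
All simple roots have the same length, so the diagram is simply laced. The associated Dynkin diagram is a chain of 4 nodes with a fork of two nodes at one end (D_6), so the type is D_6 (the algebra so(12)).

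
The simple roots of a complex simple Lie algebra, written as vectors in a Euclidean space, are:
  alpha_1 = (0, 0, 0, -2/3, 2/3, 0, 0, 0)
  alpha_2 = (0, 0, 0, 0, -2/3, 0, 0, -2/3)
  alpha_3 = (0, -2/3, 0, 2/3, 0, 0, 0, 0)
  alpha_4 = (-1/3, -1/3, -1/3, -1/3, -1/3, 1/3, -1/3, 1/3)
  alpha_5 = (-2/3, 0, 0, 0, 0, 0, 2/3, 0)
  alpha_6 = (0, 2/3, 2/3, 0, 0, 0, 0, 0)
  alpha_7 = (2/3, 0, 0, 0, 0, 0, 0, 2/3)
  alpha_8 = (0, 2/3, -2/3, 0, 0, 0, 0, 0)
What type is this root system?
Compute the Cartan integers a_ij = 2(alpha_i, alpha_j)/(alpha_j, alpha_j); the resulting 8x8 Cartan matrix is
[[2, -1, -1, 0, 0, 0, 0, 0], [-1, 2, 0, 0, 0, 0, -1, 0], [-1, 0, 2, 0, 0, -1, 0, -1], [0, 0, 0, 2, 0, -1, 0, 0], [0, 0, 0, 0, 2, 0, -1, 0], [0, 0, -1, -1, 0, 2, 0, 0], [0, -1, 0, 0, -1, 0, 2, 0], [0, 0, -1, 0, 0, 0, 0, 2]].
All simple roots have the same length, so the diagram is simply laced. The associated Dynkin diagram is a chain of 7 nodes with one extra node attached to the third node from one end (E_8), so the type is E_8.

E_8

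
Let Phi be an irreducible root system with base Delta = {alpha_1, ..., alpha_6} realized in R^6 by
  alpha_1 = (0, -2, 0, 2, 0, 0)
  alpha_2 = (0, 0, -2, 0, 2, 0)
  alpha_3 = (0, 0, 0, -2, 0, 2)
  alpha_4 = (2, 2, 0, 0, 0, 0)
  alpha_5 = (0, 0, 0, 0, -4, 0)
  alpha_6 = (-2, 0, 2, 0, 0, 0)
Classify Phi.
Compute the Cartan integers a_ij = 2(alpha_i, alpha_j)/(alpha_j, alpha_j); the resulting 6x6 Cartan matrix is
[[2, 0, -1, -1, 0, 0], [0, 2, 0, 0, -1, -1], [-1, 0, 2, 0, 0, 0], [-1, 0, 0, 2, 0, -1], [0, -2, 0, 0, 2, 0], [0, -1, 0, -1, 0, 2]].
The roots have two lengths (squared-length ratio 2:1); the short ones are alpha_{1,2,3,4,6}. The associated Dynkin diagram is a chain of 6 nodes with a double edge at one end; the terminal node there is the unique long simple root (C_6), so the type is C_6 (the algebra sp(12)).

type C_6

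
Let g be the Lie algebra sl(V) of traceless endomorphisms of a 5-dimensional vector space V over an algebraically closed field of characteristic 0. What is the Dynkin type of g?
A_4

This is sl(5), which has dimension 5^2 - 1 = 24 and rank 5 - 1 = 4 (a Cartan subalgebra is the diagonal traceless matrices). In the classification of classical Lie algebras, the special linear algebra sl(n+1) has type A_n; here n = 4, so the Dynkin diagram is a chain of 4 nodes with single edges (A_4). Hence the type is A_4.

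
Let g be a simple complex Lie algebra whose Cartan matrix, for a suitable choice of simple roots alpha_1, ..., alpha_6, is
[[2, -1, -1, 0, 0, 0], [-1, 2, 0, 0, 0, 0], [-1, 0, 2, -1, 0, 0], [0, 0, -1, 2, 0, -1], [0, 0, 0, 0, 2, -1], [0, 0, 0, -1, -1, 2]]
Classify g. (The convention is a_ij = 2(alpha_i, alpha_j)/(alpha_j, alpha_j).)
The matrix has rank 6 with 2's on the diagonal. Reading the off-diagonal entries as Dynkin edges (a single edge where a_ij = a_ji = -1; a double or triple edge where a_ij * a_ji = 2 or 3), the diagram is a chain of 6 nodes with single edges (A_6). One simple-root ordering that puts it in standard form is (alpha_2, alpha_1, alpha_3, alpha_4, alpha_6, alpha_5). So the algebra is type A_6, i.e. sl(7).

A6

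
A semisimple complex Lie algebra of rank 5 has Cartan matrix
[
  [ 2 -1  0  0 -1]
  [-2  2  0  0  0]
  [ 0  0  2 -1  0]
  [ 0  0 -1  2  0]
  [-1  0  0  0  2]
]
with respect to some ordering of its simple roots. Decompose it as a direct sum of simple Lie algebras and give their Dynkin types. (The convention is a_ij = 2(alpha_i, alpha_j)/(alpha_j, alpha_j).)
The diagram associated to this matrix has two connected components: the simple roots {alpha_3, alpha_4} form a chain of 2 nodes with single edges (A_2), and {alpha_1, alpha_2, alpha_5} form a chain of 3 nodes with a double edge at one end; the terminal node there is the unique long simple root (C_3). A semisimple Lie algebra decomposes uniquely as the direct sum of simple ideals, one per connected component of its Dynkin diagram, so g ≅ A_2 ⊕ C_3 (dimension 8 + 21 = 29).

A2 ⊕ C3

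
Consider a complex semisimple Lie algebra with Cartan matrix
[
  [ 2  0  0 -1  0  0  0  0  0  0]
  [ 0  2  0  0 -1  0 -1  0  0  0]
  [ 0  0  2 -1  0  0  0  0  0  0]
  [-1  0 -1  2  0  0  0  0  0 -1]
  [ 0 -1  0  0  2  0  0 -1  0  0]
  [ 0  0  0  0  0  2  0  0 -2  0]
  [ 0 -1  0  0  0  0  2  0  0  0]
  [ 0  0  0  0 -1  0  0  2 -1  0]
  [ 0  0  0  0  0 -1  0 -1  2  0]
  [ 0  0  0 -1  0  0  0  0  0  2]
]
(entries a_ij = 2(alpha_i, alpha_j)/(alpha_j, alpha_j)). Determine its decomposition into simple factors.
type C_6 ⊕ type D_4

The diagram associated to this matrix has two connected components: the simple roots {alpha_2, alpha_5, alpha_6, alpha_7, alpha_8, alpha_9} form a chain of 6 nodes with a double edge at one end; the terminal node there is the unique long simple root (C_6), and {alpha_1, alpha_3, alpha_4, alpha_10} form a chain of 2 nodes with a fork of two nodes at one end (D_4). A semisimple Lie algebra decomposes uniquely as the direct sum of simple ideals, one per connected component of its Dynkin diagram, so g ≅ C_6 ⊕ D_4 (dimension 78 + 28 = 106).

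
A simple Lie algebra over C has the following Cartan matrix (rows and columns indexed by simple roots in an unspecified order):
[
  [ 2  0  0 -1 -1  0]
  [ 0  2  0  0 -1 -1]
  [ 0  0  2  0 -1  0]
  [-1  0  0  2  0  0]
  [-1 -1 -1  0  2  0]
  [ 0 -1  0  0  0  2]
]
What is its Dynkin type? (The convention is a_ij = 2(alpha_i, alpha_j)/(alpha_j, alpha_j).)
E6

The matrix has rank 6 with 2's on the diagonal. Reading the off-diagonal entries as Dynkin edges (a single edge where a_ij = a_ji = -1; a double or triple edge where a_ij * a_ji = 2 or 3), the diagram is a chain of 5 nodes with one extra node attached to the third node from one end (E_6). One simple-root ordering that puts it in standard form is (alpha_6, alpha_3, alpha_2, alpha_5, alpha_1, alpha_4). So the algebra is type E_6.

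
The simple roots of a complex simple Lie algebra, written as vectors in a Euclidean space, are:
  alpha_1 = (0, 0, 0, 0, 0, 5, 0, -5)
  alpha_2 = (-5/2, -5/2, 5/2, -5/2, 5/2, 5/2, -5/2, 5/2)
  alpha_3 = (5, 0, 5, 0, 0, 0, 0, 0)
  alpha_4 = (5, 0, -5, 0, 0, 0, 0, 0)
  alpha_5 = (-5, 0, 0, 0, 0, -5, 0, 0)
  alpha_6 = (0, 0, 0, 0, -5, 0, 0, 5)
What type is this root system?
Compute the Cartan integers a_ij = 2(alpha_i, alpha_j)/(alpha_j, alpha_j); the resulting 6x6 Cartan matrix is
[[2, 0, 0, 0, -1, -1], [0, 2, 0, -1, 0, 0], [0, 0, 2, 0, -1, 0], [0, -1, 0, 2, -1, 0], [-1, 0, -1, -1, 2, 0], [-1, 0, 0, 0, 0, 2]].
All simple roots have the same length, so the diagram is simply laced. The associated Dynkin diagram is a chain of 5 nodes with one extra node attached to the third node from one end (E_6), so the type is E_6.

E_6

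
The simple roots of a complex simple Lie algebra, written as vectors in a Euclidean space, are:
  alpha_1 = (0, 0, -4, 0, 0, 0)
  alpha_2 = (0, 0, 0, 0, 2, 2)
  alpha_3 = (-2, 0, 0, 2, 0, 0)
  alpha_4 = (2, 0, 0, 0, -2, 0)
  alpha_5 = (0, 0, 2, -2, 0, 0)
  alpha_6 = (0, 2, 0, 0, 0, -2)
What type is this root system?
type C_6

Compute the Cartan integers a_ij = 2(alpha_i, alpha_j)/(alpha_j, alpha_j); the resulting 6x6 Cartan matrix is
[[2, 0, 0, 0, -2, 0], [0, 2, 0, -1, 0, -1], [0, 0, 2, -1, -1, 0], [0, -1, -1, 2, 0, 0], [-1, 0, -1, 0, 2, 0], [0, -1, 0, 0, 0, 2]].
The roots have two lengths (squared-length ratio 2:1); the short ones are alpha_{2,3,4,5,6}. The associated Dynkin diagram is a chain of 6 nodes with a double edge at one end; the terminal node there is the unique long simple root (C_6), so the type is C_6 (the algebra sp(12)).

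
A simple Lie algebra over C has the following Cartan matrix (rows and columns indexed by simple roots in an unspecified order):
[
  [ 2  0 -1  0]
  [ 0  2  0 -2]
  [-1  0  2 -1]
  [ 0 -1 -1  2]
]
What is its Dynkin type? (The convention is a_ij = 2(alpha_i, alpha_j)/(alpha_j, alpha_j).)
C_4

The matrix has rank 4 with 2's on the diagonal. Reading the off-diagonal entries as Dynkin edges (a single edge where a_ij = a_ji = -1; a double or triple edge where a_ij * a_ji = 2 or 3), the diagram is a chain of 4 nodes with a double edge at one end; the terminal node there is the unique long simple root (C_4). One simple-root ordering that puts it in standard form is (alpha_1, alpha_3, alpha_4, alpha_2). So the algebra is type C_4, i.e. sp(8).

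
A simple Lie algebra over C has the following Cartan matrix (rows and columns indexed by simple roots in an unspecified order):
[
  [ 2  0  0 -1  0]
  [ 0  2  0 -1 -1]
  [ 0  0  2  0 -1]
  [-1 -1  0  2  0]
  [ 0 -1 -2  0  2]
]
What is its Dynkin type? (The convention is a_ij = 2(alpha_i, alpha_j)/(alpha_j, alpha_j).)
B_5 (so(11))

The matrix has rank 5 with 2's on the diagonal. Reading the off-diagonal entries as Dynkin edges (a single edge where a_ij = a_ji = -1; a double or triple edge where a_ij * a_ji = 2 or 3), the diagram is a chain of 5 nodes with a double edge at one end; the terminal node there is the unique short simple root (B_5). One simple-root ordering that puts it in standard form is (alpha_1, alpha_4, alpha_2, alpha_5, alpha_3). So the algebra is type B_5, i.e. so(11).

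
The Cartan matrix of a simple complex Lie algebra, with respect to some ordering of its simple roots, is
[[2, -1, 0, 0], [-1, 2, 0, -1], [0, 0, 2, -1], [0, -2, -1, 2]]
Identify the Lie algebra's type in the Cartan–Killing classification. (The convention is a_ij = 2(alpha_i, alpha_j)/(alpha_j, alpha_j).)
F_4

The matrix has rank 4 with 2's on the diagonal. Reading the off-diagonal entries as Dynkin edges (a single edge where a_ij = a_ji = -1; a double or triple edge where a_ij * a_ji = 2 or 3), the diagram is a chain of 4 nodes with a double edge between the middle two (F_4). One simple-root ordering that puts it in standard form is (alpha_3, alpha_4, alpha_2, alpha_1). So the algebra is type F_4.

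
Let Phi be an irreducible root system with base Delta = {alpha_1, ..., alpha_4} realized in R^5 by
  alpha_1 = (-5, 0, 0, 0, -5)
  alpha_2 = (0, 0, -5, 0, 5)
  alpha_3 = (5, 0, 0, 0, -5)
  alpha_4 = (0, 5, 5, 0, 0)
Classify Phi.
D_4

Compute the Cartan integers a_ij = 2(alpha_i, alpha_j)/(alpha_j, alpha_j); the resulting 4x4 Cartan matrix is
[[2, -1, 0, 0], [-1, 2, -1, -1], [0, -1, 2, 0], [0, -1, 0, 2]].
All simple roots have the same length, so the diagram is simply laced. The associated Dynkin diagram is a chain of 2 nodes with a fork of two nodes at one end (D_4), so the type is D_4 (the algebra so(8)).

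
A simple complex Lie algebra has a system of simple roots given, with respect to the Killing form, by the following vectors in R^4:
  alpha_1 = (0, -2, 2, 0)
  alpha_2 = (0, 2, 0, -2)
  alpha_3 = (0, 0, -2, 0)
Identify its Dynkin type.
Compute the Cartan integers a_ij = 2(alpha_i, alpha_j)/(alpha_j, alpha_j); the resulting 3x3 Cartan matrix is
[[2, -1, -2], [-1, 2, 0], [-1, 0, 2]].
The roots have two lengths (squared-length ratio 2:1); the short ones are alpha_{3}. The associated Dynkin diagram is a chain of 3 nodes with a double edge at one end; the terminal node there is the unique short simple root (B_3), so the type is B_3 (the algebra so(7)).

B_3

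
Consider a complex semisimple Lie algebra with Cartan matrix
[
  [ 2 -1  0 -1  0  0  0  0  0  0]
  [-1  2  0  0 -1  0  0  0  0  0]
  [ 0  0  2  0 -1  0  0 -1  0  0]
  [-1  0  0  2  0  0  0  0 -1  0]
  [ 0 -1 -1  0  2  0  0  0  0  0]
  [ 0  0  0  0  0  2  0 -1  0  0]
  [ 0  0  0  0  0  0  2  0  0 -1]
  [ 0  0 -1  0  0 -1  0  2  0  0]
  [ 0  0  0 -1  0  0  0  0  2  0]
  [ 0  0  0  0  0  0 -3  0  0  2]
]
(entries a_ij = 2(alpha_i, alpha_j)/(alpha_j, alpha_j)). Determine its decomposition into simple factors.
A_8 (sl(9)) + G_2

The diagram associated to this matrix has two connected components: the simple roots {alpha_1, alpha_2, alpha_3, alpha_4, alpha_5, alpha_6, alpha_8, alpha_9} form a chain of 8 nodes with single edges (A_8), and {alpha_7, alpha_10} form two nodes joined by a triple edge (G_2). A semisimple Lie algebra decomposes uniquely as the direct sum of simple ideals, one per connected component of its Dynkin diagram, so g ≅ A_8 ⊕ G_2 (dimension 80 + 14 = 94).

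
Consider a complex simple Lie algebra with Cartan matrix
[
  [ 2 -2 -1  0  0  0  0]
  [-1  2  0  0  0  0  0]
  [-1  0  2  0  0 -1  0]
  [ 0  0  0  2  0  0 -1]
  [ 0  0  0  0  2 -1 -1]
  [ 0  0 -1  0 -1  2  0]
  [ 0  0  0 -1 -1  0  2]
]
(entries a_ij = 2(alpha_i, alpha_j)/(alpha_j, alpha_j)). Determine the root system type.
The matrix has rank 7 with 2's on the diagonal. Reading the off-diagonal entries as Dynkin edges (a single edge where a_ij = a_ji = -1; a double or triple edge where a_ij * a_ji = 2 or 3), the diagram is a chain of 7 nodes with a double edge at one end; the terminal node there is the unique short simple root (B_7). One simple-root ordering that puts it in standard form is (alpha_4, alpha_7, alpha_5, alpha_6, alpha_3, alpha_1, alpha_2). So the algebra is type B_7, i.e. so(15).

B7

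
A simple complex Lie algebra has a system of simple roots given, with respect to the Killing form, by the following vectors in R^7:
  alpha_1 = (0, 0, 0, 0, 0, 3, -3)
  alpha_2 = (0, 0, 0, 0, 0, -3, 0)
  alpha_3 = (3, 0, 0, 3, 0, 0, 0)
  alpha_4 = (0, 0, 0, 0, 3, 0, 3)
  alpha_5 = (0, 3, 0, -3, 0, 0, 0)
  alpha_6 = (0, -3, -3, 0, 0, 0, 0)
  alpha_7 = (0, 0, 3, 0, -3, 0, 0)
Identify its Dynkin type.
Compute the Cartan integers a_ij = 2(alpha_i, alpha_j)/(alpha_j, alpha_j); the resulting 7x7 Cartan matrix is
[[2, -2, 0, -1, 0, 0, 0], [-1, 2, 0, 0, 0, 0, 0], [0, 0, 2, 0, -1, 0, 0], [-1, 0, 0, 2, 0, 0, -1], [0, 0, -1, 0, 2, -1, 0], [0, 0, 0, 0, -1, 2, -1], [0, 0, 0, -1, 0, -1, 2]].
The roots have two lengths (squared-length ratio 2:1); the short ones are alpha_{2}. The associated Dynkin diagram is a chain of 7 nodes with a double edge at one end; the terminal node there is the unique short simple root (B_7), so the type is B_7 (the algebra so(15)).

B7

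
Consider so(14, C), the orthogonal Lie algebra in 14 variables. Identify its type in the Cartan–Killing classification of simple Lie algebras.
This is so(14) with 14 even, which has dimension 14(14-1)/2 = 91 and rank 14/2 = 7. In the classification of classical Lie algebras, the orthogonal algebra so(2n) in an even number of variables has type D_n; here n = 7, so the Dynkin diagram is a chain of 5 nodes with a fork of two nodes at one end (D_7). Hence the type is D_7.

D_7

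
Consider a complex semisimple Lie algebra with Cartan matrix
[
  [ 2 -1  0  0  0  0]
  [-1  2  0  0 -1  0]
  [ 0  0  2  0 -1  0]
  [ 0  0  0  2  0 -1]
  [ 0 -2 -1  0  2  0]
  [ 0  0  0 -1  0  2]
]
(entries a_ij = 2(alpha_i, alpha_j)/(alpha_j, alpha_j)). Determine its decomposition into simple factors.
The diagram associated to this matrix has two connected components: the simple roots {alpha_4, alpha_6} form a chain of 2 nodes with single edges (A_2), and {alpha_1, alpha_2, alpha_3, alpha_5} form a chain of 4 nodes with a double edge between the middle two (F_4). A semisimple Lie algebra decomposes uniquely as the direct sum of simple ideals, one per connected component of its Dynkin diagram, so g ≅ A_2 ⊕ F_4 (dimension 8 + 52 = 60).

A_2 (sl(3)) + F_4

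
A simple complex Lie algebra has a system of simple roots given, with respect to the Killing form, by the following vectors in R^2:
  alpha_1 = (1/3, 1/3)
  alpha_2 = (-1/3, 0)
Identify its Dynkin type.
Compute the Cartan integers a_ij = 2(alpha_i, alpha_j)/(alpha_j, alpha_j); the resulting 2x2 Cartan matrix is
[[2, -2], [-1, 2]].
The roots have two lengths (squared-length ratio 2:1); the short ones are alpha_{2}. The associated Dynkin diagram is a chain of 2 nodes with a double edge at one end; the terminal node there is the unique short simple root (B_2), so the type is B_2 (the algebra so(5)).

B_2 (so(5))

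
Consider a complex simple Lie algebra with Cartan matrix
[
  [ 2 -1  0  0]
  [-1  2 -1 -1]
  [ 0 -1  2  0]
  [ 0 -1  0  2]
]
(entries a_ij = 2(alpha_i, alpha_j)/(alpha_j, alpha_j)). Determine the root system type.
D_4 (so(8))

The matrix has rank 4 with 2's on the diagonal. Reading the off-diagonal entries as Dynkin edges (a single edge where a_ij = a_ji = -1; a double or triple edge where a_ij * a_ji = 2 or 3), the diagram is a chain of 2 nodes with a fork of two nodes at one end (D_4). One simple-root ordering that puts it in standard form is (alpha_1, alpha_2, alpha_3, alpha_4). So the algebra is type D_4, i.e. so(8).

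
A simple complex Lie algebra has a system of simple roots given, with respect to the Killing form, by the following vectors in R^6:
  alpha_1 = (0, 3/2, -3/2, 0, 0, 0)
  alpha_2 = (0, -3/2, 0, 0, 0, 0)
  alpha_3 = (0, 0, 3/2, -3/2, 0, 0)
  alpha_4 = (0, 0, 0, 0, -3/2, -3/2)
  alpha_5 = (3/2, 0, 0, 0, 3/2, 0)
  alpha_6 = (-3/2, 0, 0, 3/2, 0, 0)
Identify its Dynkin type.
B_6

Compute the Cartan integers a_ij = 2(alpha_i, alpha_j)/(alpha_j, alpha_j); the resulting 6x6 Cartan matrix is
[[2, -2, -1, 0, 0, 0], [-1, 2, 0, 0, 0, 0], [-1, 0, 2, 0, 0, -1], [0, 0, 0, 2, -1, 0], [0, 0, 0, -1, 2, -1], [0, 0, -1, 0, -1, 2]].
The roots have two lengths (squared-length ratio 2:1); the short ones are alpha_{2}. The associated Dynkin diagram is a chain of 6 nodes with a double edge at one end; the terminal node there is the unique short simple root (B_6), so the type is B_6 (the algebra so(13)).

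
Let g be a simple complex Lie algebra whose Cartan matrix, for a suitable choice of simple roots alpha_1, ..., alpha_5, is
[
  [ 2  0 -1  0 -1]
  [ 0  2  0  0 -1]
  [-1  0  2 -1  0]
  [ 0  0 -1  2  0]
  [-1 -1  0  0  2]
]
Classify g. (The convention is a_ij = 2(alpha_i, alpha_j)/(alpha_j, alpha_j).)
A5

The matrix has rank 5 with 2's on the diagonal. Reading the off-diagonal entries as Dynkin edges (a single edge where a_ij = a_ji = -1; a double or triple edge where a_ij * a_ji = 2 or 3), the diagram is a chain of 5 nodes with single edges (A_5). One simple-root ordering that puts it in standard form is (alpha_2, alpha_5, alpha_1, alpha_3, alpha_4). So the algebra is type A_5, i.e. sl(6).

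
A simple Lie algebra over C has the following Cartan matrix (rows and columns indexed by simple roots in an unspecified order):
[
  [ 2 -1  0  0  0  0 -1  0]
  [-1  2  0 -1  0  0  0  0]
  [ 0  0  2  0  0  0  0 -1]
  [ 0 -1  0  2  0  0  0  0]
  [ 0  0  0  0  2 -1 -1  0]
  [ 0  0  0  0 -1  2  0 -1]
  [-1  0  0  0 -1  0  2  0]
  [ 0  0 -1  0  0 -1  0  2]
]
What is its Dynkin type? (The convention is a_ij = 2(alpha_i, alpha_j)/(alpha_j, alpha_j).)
type A_8

The matrix has rank 8 with 2's on the diagonal. Reading the off-diagonal entries as Dynkin edges (a single edge where a_ij = a_ji = -1; a double or triple edge where a_ij * a_ji = 2 or 3), the diagram is a chain of 8 nodes with single edges (A_8). One simple-root ordering that puts it in standard form is (alpha_4, alpha_2, alpha_1, alpha_7, alpha_5, alpha_6, alpha_8, alpha_3). So the algebra is type A_8, i.e. sl(9).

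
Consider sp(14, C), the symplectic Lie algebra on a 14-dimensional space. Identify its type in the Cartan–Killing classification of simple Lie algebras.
This is sp(14), which has dimension 14(14+1)/2 = 105 and rank 14/2 = 7. In the classification of classical Lie algebras, the symplectic algebra sp(2n) has type C_n; here n = 7, so the Dynkin diagram is a chain of 7 nodes with a double edge at one end; the terminal node there is the unique long simple root (C_7). Hence the type is C_7.

C7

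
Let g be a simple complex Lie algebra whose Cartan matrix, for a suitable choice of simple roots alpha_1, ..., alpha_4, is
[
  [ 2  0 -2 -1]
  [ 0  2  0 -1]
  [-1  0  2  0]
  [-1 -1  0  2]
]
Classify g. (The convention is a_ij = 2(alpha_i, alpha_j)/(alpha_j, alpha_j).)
The matrix has rank 4 with 2's on the diagonal. Reading the off-diagonal entries as Dynkin edges (a single edge where a_ij = a_ji = -1; a double or triple edge where a_ij * a_ji = 2 or 3), the diagram is a chain of 4 nodes with a double edge at one end; the terminal node there is the unique short simple root (B_4). One simple-root ordering that puts it in standard form is (alpha_2, alpha_4, alpha_1, alpha_3). So the algebra is type B_4, i.e. so(9).

B_4 (so(9))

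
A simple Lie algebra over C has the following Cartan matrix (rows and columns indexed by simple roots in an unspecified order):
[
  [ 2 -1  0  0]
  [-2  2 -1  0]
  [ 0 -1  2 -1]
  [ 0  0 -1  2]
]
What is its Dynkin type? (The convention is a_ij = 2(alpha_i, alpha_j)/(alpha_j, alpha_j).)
The matrix has rank 4 with 2's on the diagonal. Reading the off-diagonal entries as Dynkin edges (a single edge where a_ij = a_ji = -1; a double or triple edge where a_ij * a_ji = 2 or 3), the diagram is a chain of 4 nodes with a double edge at one end; the terminal node there is the unique short simple root (B_4). One simple-root ordering that puts it in standard form is (alpha_4, alpha_3, alpha_2, alpha_1). So the algebra is type B_4, i.e. so(9).

B_4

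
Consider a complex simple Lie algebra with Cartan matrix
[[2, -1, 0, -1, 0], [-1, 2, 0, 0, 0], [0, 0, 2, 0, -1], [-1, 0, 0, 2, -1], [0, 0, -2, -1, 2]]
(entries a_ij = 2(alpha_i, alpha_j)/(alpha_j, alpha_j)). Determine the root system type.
The matrix has rank 5 with 2's on the diagonal. Reading the off-diagonal entries as Dynkin edges (a single edge where a_ij = a_ji = -1; a double or triple edge where a_ij * a_ji = 2 or 3), the diagram is a chain of 5 nodes with a double edge at one end; the terminal node there is the unique short simple root (B_5). One simple-root ordering that puts it in standard form is (alpha_2, alpha_1, alpha_4, alpha_5, alpha_3). So the algebra is type B_5, i.e. so(11).

B5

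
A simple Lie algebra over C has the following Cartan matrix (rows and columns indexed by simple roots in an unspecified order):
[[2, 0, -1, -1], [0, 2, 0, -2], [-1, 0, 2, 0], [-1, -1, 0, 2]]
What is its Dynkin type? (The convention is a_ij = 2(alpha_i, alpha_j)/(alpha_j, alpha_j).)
The matrix has rank 4 with 2's on the diagonal. Reading the off-diagonal entries as Dynkin edges (a single edge where a_ij = a_ji = -1; a double or triple edge where a_ij * a_ji = 2 or 3), the diagram is a chain of 4 nodes with a double edge at one end; the terminal node there is the unique long simple root (C_4). One simple-root ordering that puts it in standard form is (alpha_3, alpha_1, alpha_4, alpha_2). So the algebra is type C_4, i.e. sp(8).

C_4 (sp(8))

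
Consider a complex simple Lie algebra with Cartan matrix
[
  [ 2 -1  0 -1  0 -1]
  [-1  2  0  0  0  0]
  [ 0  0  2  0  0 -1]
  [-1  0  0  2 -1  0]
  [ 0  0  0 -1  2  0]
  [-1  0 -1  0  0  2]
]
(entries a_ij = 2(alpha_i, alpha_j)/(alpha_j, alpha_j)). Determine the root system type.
The matrix has rank 6 with 2's on the diagonal. Reading the off-diagonal entries as Dynkin edges (a single edge where a_ij = a_ji = -1; a double or triple edge where a_ij * a_ji = 2 or 3), the diagram is a chain of 5 nodes with one extra node attached to the third node from one end (E_6). One simple-root ordering that puts it in standard form is (alpha_5, alpha_2, alpha_4, alpha_1, alpha_6, alpha_3). So the algebra is type E_6.

E_6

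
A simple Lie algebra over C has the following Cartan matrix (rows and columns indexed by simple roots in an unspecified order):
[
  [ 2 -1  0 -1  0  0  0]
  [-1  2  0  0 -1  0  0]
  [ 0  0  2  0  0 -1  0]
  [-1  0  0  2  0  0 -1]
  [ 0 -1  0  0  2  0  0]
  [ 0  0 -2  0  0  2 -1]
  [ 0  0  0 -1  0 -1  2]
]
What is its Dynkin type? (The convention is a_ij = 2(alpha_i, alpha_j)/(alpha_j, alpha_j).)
B_7 (so(15))

The matrix has rank 7 with 2's on the diagonal. Reading the off-diagonal entries as Dynkin edges (a single edge where a_ij = a_ji = -1; a double or triple edge where a_ij * a_ji = 2 or 3), the diagram is a chain of 7 nodes with a double edge at one end; the terminal node there is the unique short simple root (B_7). One simple-root ordering that puts it in standard form is (alpha_5, alpha_2, alpha_1, alpha_4, alpha_7, alpha_6, alpha_3). So the algebra is type B_7, i.e. so(15).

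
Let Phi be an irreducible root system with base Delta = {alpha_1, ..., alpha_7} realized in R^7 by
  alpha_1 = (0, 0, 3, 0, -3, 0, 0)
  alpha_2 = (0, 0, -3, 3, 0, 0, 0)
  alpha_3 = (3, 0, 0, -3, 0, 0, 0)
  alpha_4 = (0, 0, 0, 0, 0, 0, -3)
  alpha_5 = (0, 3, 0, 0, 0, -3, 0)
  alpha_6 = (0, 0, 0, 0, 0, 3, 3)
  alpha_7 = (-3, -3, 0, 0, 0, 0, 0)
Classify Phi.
Compute the Cartan integers a_ij = 2(alpha_i, alpha_j)/(alpha_j, alpha_j); the resulting 7x7 Cartan matrix is
[[2, -1, 0, 0, 0, 0, 0], [-1, 2, -1, 0, 0, 0, 0], [0, -1, 2, 0, 0, 0, -1], [0, 0, 0, 2, 0, -1, 0], [0, 0, 0, 0, 2, -1, -1], [0, 0, 0, -2, -1, 2, 0], [0, 0, -1, 0, -1, 0, 2]].
The roots have two lengths (squared-length ratio 2:1); the short ones are alpha_{4}. The associated Dynkin diagram is a chain of 7 nodes with a double edge at one end; the terminal node there is the unique short simple root (B_7), so the type is B_7 (the algebra so(15)).

B_7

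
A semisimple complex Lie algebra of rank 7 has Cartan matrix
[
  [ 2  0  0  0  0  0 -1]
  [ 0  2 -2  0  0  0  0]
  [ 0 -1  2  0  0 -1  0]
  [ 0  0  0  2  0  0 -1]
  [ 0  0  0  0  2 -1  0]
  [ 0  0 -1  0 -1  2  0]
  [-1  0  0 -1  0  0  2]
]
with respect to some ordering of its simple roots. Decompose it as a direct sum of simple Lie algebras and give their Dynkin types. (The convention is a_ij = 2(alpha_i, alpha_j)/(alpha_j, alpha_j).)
A_3 + C_4

The diagram associated to this matrix has two connected components: the simple roots {alpha_1, alpha_4, alpha_7} form a chain of 3 nodes with single edges (A_3), and {alpha_2, alpha_3, alpha_5, alpha_6} form a chain of 4 nodes with a double edge at one end; the terminal node there is the unique long simple root (C_4). A semisimple Lie algebra decomposes uniquely as the direct sum of simple ideals, one per connected component of its Dynkin diagram, so g ≅ A_3 ⊕ C_4 (dimension 15 + 36 = 51).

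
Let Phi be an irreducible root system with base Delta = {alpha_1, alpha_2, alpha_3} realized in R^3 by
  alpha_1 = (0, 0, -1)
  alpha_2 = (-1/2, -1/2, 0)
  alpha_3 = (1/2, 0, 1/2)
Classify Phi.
Compute the Cartan integers a_ij = 2(alpha_i, alpha_j)/(alpha_j, alpha_j); the resulting 3x3 Cartan matrix is
[[2, 0, -2], [0, 2, -1], [-1, -1, 2]].
The roots have two lengths (squared-length ratio 2:1); the short ones are alpha_{2,3}. The associated Dynkin diagram is a chain of 3 nodes with a double edge at one end; the terminal node there is the unique long simple root (C_3), so the type is C_3 (the algebra sp(6)).

C_3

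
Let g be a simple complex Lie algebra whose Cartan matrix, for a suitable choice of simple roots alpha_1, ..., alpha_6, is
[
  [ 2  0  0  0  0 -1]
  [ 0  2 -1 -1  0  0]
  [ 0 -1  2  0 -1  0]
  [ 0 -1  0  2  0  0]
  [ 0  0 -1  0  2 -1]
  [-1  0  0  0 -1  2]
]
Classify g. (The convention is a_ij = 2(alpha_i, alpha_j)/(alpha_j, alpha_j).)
The matrix has rank 6 with 2's on the diagonal. Reading the off-diagonal entries as Dynkin edges (a single edge where a_ij = a_ji = -1; a double or triple edge where a_ij * a_ji = 2 or 3), the diagram is a chain of 6 nodes with single edges (A_6). One simple-root ordering that puts it in standard form is (alpha_4, alpha_2, alpha_3, alpha_5, alpha_6, alpha_1). So the algebra is type A_6, i.e. sl(7).

type A_6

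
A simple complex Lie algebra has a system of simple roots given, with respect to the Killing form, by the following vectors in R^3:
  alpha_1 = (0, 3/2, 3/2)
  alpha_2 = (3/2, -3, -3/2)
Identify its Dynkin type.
Compute the Cartan integers a_ij = 2(alpha_i, alpha_j)/(alpha_j, alpha_j); the resulting 2x2 Cartan matrix is
[[2, -1], [-3, 2]].
The roots have two lengths (squared-length ratio 3:1); the short ones are alpha_{1}. The associated Dynkin diagram is two nodes joined by a triple edge (G_2), so the type is G_2.

G_2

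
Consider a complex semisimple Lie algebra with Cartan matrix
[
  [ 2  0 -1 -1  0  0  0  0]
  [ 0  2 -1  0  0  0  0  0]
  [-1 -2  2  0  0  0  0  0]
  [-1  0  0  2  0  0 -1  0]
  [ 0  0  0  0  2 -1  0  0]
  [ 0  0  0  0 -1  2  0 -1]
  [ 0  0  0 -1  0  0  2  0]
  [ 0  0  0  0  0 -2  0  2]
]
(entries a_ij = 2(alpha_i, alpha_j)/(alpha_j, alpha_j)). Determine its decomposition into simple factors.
The diagram associated to this matrix has two connected components: the simple roots {alpha_1, alpha_2, alpha_3, alpha_4, alpha_7} form a chain of 5 nodes with a double edge at one end; the terminal node there is the unique short simple root (B_5), and {alpha_5, alpha_6, alpha_8} form a chain of 3 nodes with a double edge at one end; the terminal node there is the unique long simple root (C_3). A semisimple Lie algebra decomposes uniquely as the direct sum of simple ideals, one per connected component of its Dynkin diagram, so g ≅ B_5 ⊕ C_3 (dimension 55 + 21 = 76).

B_5 (so(11)) ⊕ C_3 (sp(6))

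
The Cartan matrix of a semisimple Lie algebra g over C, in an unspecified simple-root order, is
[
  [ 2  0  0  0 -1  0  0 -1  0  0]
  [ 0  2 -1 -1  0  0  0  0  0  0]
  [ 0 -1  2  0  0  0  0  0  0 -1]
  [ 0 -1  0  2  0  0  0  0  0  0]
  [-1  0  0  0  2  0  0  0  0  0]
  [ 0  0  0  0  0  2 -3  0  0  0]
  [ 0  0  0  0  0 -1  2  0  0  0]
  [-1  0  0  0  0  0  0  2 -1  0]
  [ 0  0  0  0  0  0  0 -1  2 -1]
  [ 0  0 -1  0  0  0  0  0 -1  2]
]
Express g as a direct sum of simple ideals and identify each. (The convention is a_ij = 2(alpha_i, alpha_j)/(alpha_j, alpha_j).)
The diagram associated to this matrix has two connected components: the simple roots {alpha_1, alpha_2, alpha_3, alpha_4, alpha_5, alpha_8, alpha_9, alpha_10} form a chain of 8 nodes with single edges (A_8), and {alpha_6, alpha_7} form two nodes joined by a triple edge (G_2). A semisimple Lie algebra decomposes uniquely as the direct sum of simple ideals, one per connected component of its Dynkin diagram, so g ≅ A_8 ⊕ G_2 (dimension 80 + 14 = 94).

A_8 ⊕ G_2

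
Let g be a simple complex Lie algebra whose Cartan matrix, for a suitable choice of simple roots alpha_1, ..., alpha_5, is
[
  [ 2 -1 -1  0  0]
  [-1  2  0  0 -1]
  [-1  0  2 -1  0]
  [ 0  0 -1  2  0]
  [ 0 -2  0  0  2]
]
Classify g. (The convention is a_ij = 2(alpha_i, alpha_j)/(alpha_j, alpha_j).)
C_5

The matrix has rank 5 with 2's on the diagonal. Reading the off-diagonal entries as Dynkin edges (a single edge where a_ij = a_ji = -1; a double or triple edge where a_ij * a_ji = 2 or 3), the diagram is a chain of 5 nodes with a double edge at one end; the terminal node there is the unique long simple root (C_5). One simple-root ordering that puts it in standard form is (alpha_4, alpha_3, alpha_1, alpha_2, alpha_5). So the algebra is type C_5, i.e. sp(10).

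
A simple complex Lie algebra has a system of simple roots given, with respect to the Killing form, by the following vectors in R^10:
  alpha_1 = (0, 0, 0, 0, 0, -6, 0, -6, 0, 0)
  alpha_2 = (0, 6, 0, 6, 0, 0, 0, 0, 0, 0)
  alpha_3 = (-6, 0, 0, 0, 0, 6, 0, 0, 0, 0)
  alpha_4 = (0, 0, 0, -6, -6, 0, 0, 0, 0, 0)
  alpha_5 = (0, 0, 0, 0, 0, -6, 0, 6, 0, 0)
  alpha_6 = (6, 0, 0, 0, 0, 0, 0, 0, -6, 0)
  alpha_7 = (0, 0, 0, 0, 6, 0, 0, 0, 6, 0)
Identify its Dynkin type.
D_7 (so(14))

Compute the Cartan integers a_ij = 2(alpha_i, alpha_j)/(alpha_j, alpha_j); the resulting 7x7 Cartan matrix is
[[2, 0, -1, 0, 0, 0, 0], [0, 2, 0, -1, 0, 0, 0], [-1, 0, 2, 0, -1, -1, 0], [0, -1, 0, 2, 0, 0, -1], [0, 0, -1, 0, 2, 0, 0], [0, 0, -1, 0, 0, 2, -1], [0, 0, 0, -1, 0, -1, 2]].
All simple roots have the same length, so the diagram is simply laced. The associated Dynkin diagram is a chain of 5 nodes with a fork of two nodes at one end (D_7), so the type is D_7 (the algebra so(14)).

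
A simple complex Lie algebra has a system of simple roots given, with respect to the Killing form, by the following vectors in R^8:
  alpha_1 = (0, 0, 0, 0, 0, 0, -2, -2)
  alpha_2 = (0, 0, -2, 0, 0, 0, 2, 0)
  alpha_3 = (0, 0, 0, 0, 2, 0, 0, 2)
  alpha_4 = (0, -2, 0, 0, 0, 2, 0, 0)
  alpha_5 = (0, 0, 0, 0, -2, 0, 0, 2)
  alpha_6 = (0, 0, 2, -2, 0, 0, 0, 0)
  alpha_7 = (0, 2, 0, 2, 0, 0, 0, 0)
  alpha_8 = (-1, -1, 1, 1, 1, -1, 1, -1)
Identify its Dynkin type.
type E_8

Compute the Cartan integers a_ij = 2(alpha_i, alpha_j)/(alpha_j, alpha_j); the resulting 8x8 Cartan matrix is
[[2, -1, -1, 0, -1, 0, 0, 0], [-1, 2, 0, 0, 0, -1, 0, 0], [-1, 0, 2, 0, 0, 0, 0, 0], [0, 0, 0, 2, 0, 0, -1, 0], [-1, 0, 0, 0, 2, 0, 0, -1], [0, -1, 0, 0, 0, 2, -1, 0], [0, 0, 0, -1, 0, -1, 2, 0], [0, 0, 0, 0, -1, 0, 0, 2]].
All simple roots have the same length, so the diagram is simply laced. The associated Dynkin diagram is a chain of 7 nodes with one extra node attached to the third node from one end (E_8), so the type is E_8.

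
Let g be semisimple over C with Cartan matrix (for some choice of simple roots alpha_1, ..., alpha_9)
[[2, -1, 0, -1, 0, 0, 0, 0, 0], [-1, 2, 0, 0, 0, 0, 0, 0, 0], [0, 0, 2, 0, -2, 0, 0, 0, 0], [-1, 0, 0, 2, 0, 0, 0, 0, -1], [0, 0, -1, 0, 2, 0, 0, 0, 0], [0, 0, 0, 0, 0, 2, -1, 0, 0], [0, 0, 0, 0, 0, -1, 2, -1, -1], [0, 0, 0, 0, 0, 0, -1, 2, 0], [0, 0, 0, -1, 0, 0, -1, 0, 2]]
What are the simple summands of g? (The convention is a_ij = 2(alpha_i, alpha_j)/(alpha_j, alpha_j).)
type B_2 ⊕ type D_7

The diagram associated to this matrix has two connected components: the simple roots {alpha_3, alpha_5} form a chain of 2 nodes with a double edge at one end; the terminal node there is the unique short simple root (B_2), and {alpha_1, alpha_2, alpha_4, alpha_6, alpha_7, alpha_8, alpha_9} form a chain of 5 nodes with a fork of two nodes at one end (D_7). A semisimple Lie algebra decomposes uniquely as the direct sum of simple ideals, one per connected component of its Dynkin diagram, so g ≅ B_2 ⊕ D_7 (dimension 10 + 91 = 101).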